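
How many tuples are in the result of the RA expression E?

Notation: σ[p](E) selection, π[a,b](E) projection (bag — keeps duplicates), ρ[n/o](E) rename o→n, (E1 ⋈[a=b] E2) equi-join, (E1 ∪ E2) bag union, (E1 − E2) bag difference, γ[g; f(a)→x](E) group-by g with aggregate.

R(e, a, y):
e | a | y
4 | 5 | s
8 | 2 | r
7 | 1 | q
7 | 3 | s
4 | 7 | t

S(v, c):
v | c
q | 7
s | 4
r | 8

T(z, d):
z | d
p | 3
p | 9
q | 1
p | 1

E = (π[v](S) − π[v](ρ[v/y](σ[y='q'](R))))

Per-node cardinality:
  S → 3
  π[v](S) → 3
  R → 5
  σ[y='q'](R) → 1
  ρ[v/y](σ[y='q'](R)) → 1
  π[v](ρ[v/y](σ[y='q'](R))) → 1
  (π[v](S) − π[v](ρ[v/y](σ[y='q'](R)))) → 2

|E| = 2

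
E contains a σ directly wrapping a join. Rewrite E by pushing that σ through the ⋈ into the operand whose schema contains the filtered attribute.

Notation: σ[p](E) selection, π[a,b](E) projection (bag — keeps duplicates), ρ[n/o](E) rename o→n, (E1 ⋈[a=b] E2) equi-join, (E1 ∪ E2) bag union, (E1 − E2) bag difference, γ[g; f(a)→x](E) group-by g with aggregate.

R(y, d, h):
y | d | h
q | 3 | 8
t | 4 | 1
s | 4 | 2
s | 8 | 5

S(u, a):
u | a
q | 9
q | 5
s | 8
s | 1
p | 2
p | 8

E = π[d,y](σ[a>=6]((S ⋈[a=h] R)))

σ filters on a, owned by the left side.
E' = π[d,y]((σ[a>=6](S) ⋈[a=h] R))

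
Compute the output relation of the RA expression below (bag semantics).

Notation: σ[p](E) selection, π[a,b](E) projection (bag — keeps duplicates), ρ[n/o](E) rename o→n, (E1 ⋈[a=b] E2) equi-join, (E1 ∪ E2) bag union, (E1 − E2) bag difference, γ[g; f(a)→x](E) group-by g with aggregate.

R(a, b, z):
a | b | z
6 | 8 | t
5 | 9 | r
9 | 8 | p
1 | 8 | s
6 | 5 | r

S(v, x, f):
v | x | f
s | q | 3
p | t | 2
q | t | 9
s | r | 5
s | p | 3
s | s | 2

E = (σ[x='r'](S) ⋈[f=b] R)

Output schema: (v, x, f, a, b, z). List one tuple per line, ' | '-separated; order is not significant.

Row counts bottom-up:
  S → 6
  σ[x='r'](S) → 1
  R → 5
  (σ[x='r'](S) ⋈[f=b] R) → 1

== RESULT ==
v | x | f | a | b | z
s | r | 5 | 6 | 5 | r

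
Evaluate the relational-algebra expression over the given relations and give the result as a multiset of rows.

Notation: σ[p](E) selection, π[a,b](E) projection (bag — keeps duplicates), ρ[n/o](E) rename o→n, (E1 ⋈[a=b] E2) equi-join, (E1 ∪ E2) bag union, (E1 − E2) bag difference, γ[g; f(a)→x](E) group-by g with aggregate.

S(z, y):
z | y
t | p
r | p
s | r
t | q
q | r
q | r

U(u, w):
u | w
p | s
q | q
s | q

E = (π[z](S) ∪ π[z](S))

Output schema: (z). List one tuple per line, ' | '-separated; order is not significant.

Row counts bottom-up:
  S → 6
  π[z](S) → 6
  S → 6
  π[z](S) → 6
  (π[z](S) ∪ π[z](S)) → 12

== RESULT ==
z
q
q
q
q
r
r
s
s
t
t
t
t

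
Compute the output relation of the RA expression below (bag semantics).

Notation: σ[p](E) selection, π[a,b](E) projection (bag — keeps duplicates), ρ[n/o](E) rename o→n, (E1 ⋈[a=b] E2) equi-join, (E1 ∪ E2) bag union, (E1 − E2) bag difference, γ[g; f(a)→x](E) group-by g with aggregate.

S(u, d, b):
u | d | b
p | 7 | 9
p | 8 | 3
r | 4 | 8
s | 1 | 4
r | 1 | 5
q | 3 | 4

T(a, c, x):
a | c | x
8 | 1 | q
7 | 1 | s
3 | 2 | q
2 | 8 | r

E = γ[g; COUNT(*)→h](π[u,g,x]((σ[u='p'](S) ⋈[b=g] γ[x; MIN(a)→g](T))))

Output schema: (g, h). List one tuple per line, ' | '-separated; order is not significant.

Row counts bottom-up:
  S → 6
  σ[u='p'](S) → 2
  T → 4
  γ[x; MIN(a)→g](T) → 3
  (σ[u='p'](S) ⋈[b=g] γ[x; MIN(a)→g](T)) → 1
  π[u,g,x]((σ[u='p'](S) ⋈[b=g] γ[x; MIN(a)→g](T))) → 1
  γ[g; COUNT(*)→h](π[u,g,x]((σ[u='p'](S) ⋈[b=g] γ[x; MIN(a)→g](T)))) → 1

== RESULT ==
g | h
3 | 1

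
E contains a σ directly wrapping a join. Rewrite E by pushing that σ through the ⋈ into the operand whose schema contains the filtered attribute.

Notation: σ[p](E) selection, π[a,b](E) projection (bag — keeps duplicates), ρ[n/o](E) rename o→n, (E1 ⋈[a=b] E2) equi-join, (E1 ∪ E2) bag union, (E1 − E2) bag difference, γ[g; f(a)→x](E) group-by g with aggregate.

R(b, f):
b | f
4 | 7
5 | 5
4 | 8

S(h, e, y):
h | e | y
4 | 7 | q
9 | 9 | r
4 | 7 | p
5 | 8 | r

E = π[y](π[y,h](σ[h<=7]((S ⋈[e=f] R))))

σ filters on h, owned by the left side.
E' = π[y](π[y,h]((σ[h<=7](S) ⋈[e=f] R)))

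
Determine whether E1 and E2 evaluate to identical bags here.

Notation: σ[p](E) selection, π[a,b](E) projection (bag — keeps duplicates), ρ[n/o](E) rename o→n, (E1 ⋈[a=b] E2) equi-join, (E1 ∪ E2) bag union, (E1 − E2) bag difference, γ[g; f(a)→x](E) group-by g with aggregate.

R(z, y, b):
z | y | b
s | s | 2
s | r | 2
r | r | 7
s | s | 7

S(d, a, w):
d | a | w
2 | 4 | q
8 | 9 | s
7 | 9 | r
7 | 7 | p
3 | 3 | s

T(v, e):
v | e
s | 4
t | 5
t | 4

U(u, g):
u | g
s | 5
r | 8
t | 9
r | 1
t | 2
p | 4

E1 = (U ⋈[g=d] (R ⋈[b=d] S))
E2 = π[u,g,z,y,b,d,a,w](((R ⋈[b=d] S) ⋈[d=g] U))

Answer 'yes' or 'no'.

E1 subexpression sizes:
  U → 6
  R → 4
  S → 5
  (R ⋈[b=d] S) → 6
  (U ⋈[g=d] (R ⋈[b=d] S)) → 2
E2 subexpression sizes:
  R → 4
  S → 5
  (R ⋈[b=d] S) → 6
  U → 6
  ((R ⋈[b=d] S) ⋈[d=g] U) → 2
  π[u,g,z,y,b,d,a,w](((R ⋈[b=d] S) ⋈[d=g] U)) → 2

E1 and E2 produce the same multiset:
u | g | z | y | b | d | a | w
t | 2 | s | r | 2 | 2 | 4 | q
t | 2 | s | s | 2 | 2 | 4 | q

yes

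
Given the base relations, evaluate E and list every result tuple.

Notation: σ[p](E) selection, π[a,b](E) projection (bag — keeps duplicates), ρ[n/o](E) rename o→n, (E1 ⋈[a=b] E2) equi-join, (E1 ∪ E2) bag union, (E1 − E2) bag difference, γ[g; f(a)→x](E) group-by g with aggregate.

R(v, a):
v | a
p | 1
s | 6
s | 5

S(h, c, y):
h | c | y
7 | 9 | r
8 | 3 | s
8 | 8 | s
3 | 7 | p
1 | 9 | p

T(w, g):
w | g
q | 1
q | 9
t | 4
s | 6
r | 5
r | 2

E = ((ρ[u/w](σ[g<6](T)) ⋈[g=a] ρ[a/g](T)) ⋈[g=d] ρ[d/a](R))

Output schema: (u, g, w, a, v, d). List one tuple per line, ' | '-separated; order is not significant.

Stepwise |·|:
  T → 6
  σ[g<6](T) → 4
  ρ[u/w](σ[g<6](T)) → 4
  T → 6
  ρ[a/g](T) → 6
  (ρ[u/w](σ[g<6](T)) ⋈[g=a] ρ[a/g](T)) → 4
  R → 3
  ρ[d/a](R) → 3
  ((ρ[u/w](σ[g<6](T)) ⋈[g=a] ρ[a/g](T)) ⋈[g=d] ρ[d/a](R)) → 2

== RESULT ==
u | g | w | a | v | d
q | 1 | q | 1 | p | 1
r | 5 | r | 5 | s | 5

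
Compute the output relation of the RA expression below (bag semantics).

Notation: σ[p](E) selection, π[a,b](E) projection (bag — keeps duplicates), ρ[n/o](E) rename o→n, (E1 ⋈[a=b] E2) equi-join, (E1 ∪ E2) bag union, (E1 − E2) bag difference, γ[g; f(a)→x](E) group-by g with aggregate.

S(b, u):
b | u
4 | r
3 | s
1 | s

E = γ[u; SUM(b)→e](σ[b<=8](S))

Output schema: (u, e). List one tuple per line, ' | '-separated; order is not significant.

Row counts bottom-up:
  S → 3
  σ[b<=8](S) → 3
  γ[u; SUM(b)→e](σ[b<=8](S)) → 2

== RESULT ==
u | e
r | 4
s | 4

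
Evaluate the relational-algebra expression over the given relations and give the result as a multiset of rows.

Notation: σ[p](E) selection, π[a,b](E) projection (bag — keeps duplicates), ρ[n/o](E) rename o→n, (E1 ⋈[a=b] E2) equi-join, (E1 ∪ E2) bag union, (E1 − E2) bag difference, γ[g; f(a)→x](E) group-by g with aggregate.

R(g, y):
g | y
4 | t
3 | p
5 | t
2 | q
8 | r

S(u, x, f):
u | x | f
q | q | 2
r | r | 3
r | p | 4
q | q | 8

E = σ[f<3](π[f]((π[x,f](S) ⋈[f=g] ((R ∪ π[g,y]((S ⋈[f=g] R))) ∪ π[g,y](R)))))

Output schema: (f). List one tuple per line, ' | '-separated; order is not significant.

Row counts bottom-up:
  S → 4
  π[x,f](S) → 4
  R → 5
  S → 4
  R → 5
  (S ⋈[f=g] R) → 4
  π[g,y]((S ⋈[f=g] R)) → 4
  (R ∪ π[g,y]((S ⋈[f=g] R))) → 9
  R → 5
  π[g,y](R) → 5
  ((R ∪ π[g,y]((S ⋈[f=g] R))) ∪ π[g,y](R)) → 14
  (π[x,f](S) ⋈[f=g] ((R ∪ π[g,y]((S ⋈[f=g] R))) ∪ π[g,y](R))) → 12
  π[f]((π[x,f](S) ⋈[f=g] ((R ∪ π[g,y]((S ⋈[f=g] R))) ∪ π[g,y](R)))) → 12
  σ[f<3](π[f]((π[x,f](S) ⋈[f=g] ((R ∪ π[g,y]((S ⋈[f=g] R))) ∪ π[g,y](R))))) → 3

== RESULT ==
f
2
2
2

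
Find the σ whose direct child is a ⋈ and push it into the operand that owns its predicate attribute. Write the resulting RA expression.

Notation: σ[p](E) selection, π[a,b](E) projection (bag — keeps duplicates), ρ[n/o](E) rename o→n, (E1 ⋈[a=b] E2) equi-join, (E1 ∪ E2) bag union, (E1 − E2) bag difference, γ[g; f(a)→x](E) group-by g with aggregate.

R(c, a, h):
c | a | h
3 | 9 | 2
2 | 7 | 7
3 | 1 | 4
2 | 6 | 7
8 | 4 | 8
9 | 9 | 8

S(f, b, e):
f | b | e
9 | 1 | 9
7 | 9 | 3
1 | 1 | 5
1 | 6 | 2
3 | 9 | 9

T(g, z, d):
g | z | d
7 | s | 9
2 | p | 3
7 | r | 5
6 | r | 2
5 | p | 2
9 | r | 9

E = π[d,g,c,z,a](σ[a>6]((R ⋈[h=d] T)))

σ filters on a, owned by the left side.
E' = π[d,g,c,z,a]((σ[a>6](R) ⋈[h=d] T))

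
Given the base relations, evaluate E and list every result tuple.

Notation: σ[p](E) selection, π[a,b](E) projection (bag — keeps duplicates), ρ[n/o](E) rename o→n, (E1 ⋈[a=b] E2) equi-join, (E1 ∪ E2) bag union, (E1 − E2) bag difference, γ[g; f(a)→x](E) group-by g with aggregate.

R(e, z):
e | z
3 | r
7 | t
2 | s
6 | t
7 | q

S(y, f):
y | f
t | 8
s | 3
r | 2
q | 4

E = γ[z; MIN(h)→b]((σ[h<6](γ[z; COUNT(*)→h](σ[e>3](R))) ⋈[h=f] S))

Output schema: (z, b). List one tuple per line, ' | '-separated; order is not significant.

Stepwise |·|:
  R → 5
  σ[e>3](R) → 3
  γ[z; COUNT(*)→h](σ[e>3](R)) → 2
  σ[h<6](γ[z; COUNT(*)→h](σ[e>3](R))) → 2
  S → 4
  (σ[h<6](γ[z; COUNT(*)→h](σ[e>3](R))) ⋈[h=f] S) → 1
  γ[z; MIN(h)→b]((σ[h<6](γ[z; COUNT(*)→h](σ[e>3](R))) ⋈[h=f] S)) → 1

== RESULT ==
z | b
t | 2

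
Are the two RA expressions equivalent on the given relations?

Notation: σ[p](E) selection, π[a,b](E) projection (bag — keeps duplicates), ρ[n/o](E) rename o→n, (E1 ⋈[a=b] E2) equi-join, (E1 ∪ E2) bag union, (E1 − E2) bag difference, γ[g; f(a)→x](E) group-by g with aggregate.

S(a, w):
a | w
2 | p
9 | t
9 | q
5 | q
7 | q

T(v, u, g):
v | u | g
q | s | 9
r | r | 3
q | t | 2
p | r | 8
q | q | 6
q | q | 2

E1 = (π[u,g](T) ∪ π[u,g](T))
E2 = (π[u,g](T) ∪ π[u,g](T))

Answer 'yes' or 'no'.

E1 row counts bottom-up:
  T → 6
  π[u,g](T) → 6
  T → 6
  π[u,g](T) → 6
  (π[u,g](T) ∪ π[u,g](T)) → 12
E2 row counts bottom-up:
  T → 6
  π[u,g](T) → 6
  T → 6
  π[u,g](T) → 6
  (π[u,g](T) ∪ π[u,g](T)) → 12

E1 and E2 produce the same multiset:
u | g
q | 2
q | 2
q | 6
q | 6
r | 3
r | 3
r | 8
r | 8
s | 9
s | 9
t | 2
t | 2

yes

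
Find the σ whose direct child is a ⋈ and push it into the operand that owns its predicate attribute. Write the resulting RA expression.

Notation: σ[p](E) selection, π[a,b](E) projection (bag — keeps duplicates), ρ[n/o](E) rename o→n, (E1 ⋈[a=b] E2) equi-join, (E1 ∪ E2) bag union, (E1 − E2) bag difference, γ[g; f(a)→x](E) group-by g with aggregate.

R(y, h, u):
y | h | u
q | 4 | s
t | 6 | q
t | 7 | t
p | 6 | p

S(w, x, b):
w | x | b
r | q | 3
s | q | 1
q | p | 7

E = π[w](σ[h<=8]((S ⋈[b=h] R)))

σ filters on h, owned by the right side.
E' = π[w]((S ⋈[b=h] σ[h<=8](R)))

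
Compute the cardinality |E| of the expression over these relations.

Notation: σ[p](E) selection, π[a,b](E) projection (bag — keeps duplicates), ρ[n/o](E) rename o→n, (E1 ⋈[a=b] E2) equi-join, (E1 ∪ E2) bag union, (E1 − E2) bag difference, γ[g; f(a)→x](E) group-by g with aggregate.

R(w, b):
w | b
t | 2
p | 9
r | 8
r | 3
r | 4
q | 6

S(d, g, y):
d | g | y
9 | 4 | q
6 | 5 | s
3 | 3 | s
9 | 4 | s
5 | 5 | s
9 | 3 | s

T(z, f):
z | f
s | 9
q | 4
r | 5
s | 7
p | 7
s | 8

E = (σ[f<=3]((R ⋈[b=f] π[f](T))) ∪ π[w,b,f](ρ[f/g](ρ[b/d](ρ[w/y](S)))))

Subexpression sizes:
  R → 6
  T → 6
  π[f](T) → 6
  (R ⋈[b=f] π[f](T)) → 3
  σ[f<=3]((R ⋈[b=f] π[f](T))) → 0
  S → 6
  ρ[w/y](S) → 6
  ρ[b/d](ρ[w/y](S)) → 6
  ρ[f/g](ρ[b/d](ρ[w/y](S))) → 6
  π[w,b,f](ρ[f/g](ρ[b/d](ρ[w/y](S)))) → 6
  (σ[f<=3]((R ⋈[b=f] π[f](T))) ∪ π[w,b,f](ρ[f/g](ρ[b/d](ρ[w/y](S))))) → 6

|E| = 6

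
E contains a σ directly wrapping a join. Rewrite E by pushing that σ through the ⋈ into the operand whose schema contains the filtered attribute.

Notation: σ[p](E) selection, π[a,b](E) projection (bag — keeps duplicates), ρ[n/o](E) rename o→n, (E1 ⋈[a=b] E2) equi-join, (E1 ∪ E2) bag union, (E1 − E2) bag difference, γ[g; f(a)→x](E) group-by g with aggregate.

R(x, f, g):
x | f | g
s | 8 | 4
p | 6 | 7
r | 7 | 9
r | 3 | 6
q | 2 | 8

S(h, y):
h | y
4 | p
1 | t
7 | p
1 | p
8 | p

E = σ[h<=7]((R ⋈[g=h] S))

σ filters on h, owned by the right side.
E' = (R ⋈[g=h] σ[h<=7](S))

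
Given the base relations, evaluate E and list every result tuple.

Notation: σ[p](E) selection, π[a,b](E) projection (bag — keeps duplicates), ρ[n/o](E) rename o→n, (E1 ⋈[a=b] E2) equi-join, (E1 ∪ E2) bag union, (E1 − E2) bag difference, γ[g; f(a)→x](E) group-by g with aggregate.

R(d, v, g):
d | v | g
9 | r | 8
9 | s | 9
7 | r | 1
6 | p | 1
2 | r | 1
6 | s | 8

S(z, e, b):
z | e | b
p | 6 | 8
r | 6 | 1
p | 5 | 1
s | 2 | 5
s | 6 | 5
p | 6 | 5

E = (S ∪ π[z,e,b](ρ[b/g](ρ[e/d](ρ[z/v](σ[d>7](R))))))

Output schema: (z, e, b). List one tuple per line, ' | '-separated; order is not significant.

Row counts bottom-up:
  S → 6
  R → 6
  σ[d>7](R) → 2
  ρ[z/v](σ[d>7](R)) → 2
  ρ[e/d](ρ[z/v](σ[d>7](R))) → 2
  ρ[b/g](ρ[e/d](ρ[z/v](σ[d>7](R)))) → 2
  π[z,e,b](ρ[b/g](ρ[e/d](ρ[z/v](σ[d>7](R))))) → 2
  (S ∪ π[z,e,b](ρ[b/g](ρ[e/d](ρ[z/v](σ[d>7](R)))))) → 8

== RESULT ==
z | e | b
p | 5 | 1
p | 6 | 5
p | 6 | 8
r | 6 | 1
r | 9 | 8
s | 2 | 5
s | 6 | 5
s | 9 | 9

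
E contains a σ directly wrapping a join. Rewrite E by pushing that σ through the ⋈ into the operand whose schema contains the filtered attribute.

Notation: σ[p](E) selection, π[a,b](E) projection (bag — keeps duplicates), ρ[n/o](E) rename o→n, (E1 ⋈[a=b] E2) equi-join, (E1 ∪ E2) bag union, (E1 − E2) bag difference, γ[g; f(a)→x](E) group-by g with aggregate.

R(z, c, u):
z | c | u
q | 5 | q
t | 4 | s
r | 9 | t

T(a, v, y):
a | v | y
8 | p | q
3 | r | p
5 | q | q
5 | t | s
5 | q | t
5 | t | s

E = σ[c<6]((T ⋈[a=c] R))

σ filters on c, owned by the right side.
E' = (T ⋈[a=c] σ[c<6](R))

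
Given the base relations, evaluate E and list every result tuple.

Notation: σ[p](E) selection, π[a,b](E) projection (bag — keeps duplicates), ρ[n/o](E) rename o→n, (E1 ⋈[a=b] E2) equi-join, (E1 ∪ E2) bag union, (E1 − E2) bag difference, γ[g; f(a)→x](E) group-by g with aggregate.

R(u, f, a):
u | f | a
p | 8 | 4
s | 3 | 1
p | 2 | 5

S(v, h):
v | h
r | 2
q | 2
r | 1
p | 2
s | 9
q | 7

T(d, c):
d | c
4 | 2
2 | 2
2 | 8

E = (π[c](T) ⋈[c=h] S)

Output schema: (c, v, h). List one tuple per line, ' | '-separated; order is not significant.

Subexpression sizes:
  T → 3
  π[c](T) → 3
  S → 6
  (π[c](T) ⋈[c=h] S) → 6

== RESULT ==
c | v | h
2 | p | 2
2 | p | 2
2 | q | 2
2 | q | 2
2 | r | 2
2 | r | 2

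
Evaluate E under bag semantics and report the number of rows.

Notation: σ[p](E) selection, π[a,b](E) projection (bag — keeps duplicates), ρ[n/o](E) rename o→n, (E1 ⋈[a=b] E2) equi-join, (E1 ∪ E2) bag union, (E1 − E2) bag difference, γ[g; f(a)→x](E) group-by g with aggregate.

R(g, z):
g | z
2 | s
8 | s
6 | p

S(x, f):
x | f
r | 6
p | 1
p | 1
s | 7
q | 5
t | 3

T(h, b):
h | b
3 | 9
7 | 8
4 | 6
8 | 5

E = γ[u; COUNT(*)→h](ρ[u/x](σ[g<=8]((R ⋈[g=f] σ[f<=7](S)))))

Row counts bottom-up:
  R → 3
  S → 6
  σ[f<=7](S) → 6
  (R ⋈[g=f] σ[f<=7](S)) → 1
  σ[g<=8]((R ⋈[g=f] σ[f<=7](S))) → 1
  ρ[u/x](σ[g<=8]((R ⋈[g=f] σ[f<=7](S)))) → 1
  γ[u; COUNT(*)→h](ρ[u/x](σ[g<=8]((R ⋈[g=f] σ[f<=7](S))))) → 1

|E| = 1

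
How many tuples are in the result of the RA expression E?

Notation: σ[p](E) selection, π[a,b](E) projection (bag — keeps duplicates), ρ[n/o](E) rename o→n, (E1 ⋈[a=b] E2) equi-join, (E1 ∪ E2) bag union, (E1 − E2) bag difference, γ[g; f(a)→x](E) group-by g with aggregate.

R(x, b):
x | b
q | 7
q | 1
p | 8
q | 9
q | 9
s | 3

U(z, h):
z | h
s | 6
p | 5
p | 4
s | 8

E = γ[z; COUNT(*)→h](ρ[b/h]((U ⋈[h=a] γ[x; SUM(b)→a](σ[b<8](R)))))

Stepwise |·|:
  U → 4
  R → 6
  σ[b<8](R) → 3
  γ[x; SUM(b)→a](σ[b<8](R)) → 2
  (U ⋈[h=a] γ[x; SUM(b)→a](σ[b<8](R))) → 1
  ρ[b/h]((U ⋈[h=a] γ[x; SUM(b)→a](σ[b<8](R)))) → 1
  γ[z; COUNT(*)→h](ρ[b/h]((U ⋈[h=a] γ[x; SUM(b)→a](σ[b<8](R))))) → 1

|E| = 1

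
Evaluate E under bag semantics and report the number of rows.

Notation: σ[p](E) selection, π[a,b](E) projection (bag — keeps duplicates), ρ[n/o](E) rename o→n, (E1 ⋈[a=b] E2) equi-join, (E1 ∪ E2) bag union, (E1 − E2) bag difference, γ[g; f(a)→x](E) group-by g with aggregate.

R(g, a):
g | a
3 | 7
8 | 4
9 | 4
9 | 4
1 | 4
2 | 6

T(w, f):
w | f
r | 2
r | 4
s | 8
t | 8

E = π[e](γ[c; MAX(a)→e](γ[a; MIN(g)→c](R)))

Stepwise |·|:
  R → 6
  γ[a; MIN(g)→c](R) → 3
  γ[c; MAX(a)→e](γ[a; MIN(g)→c](R)) → 3
  π[e](γ[c; MAX(a)→e](γ[a; MIN(g)→c](R))) → 3

|E| = 3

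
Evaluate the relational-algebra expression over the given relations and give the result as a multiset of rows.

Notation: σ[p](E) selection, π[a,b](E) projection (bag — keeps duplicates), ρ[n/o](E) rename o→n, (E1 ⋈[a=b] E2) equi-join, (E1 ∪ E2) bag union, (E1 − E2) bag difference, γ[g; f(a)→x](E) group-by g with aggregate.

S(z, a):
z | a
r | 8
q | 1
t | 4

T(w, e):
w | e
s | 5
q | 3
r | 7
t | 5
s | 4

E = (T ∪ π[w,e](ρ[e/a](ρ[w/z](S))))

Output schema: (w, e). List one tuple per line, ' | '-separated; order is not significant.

Per-node cardinality:
  T → 5
  S → 3
  ρ[w/z](S) → 3
  ρ[e/a](ρ[w/z](S)) → 3
  π[w,e](ρ[e/a](ρ[w/z](S))) → 3
  (T ∪ π[w,e](ρ[e/a](ρ[w/z](S)))) → 8

== RESULT ==
w | e
q | 1
q | 3
r | 7
r | 8
s | 4
s | 5
t | 4
t | 5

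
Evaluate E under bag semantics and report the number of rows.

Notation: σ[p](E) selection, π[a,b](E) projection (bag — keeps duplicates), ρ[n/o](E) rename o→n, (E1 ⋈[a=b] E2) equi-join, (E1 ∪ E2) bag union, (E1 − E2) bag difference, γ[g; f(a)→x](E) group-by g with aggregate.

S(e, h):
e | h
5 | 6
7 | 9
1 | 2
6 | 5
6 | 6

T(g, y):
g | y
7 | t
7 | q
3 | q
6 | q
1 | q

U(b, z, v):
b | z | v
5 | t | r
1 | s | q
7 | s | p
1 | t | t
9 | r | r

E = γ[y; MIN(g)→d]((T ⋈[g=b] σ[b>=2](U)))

Stepwise |·|:
  T → 5
  U → 5
  σ[b>=2](U) → 3
  (T ⋈[g=b] σ[b>=2](U)) → 2
  γ[y; MIN(g)→d]((T ⋈[g=b] σ[b>=2](U))) → 2

|E| = 2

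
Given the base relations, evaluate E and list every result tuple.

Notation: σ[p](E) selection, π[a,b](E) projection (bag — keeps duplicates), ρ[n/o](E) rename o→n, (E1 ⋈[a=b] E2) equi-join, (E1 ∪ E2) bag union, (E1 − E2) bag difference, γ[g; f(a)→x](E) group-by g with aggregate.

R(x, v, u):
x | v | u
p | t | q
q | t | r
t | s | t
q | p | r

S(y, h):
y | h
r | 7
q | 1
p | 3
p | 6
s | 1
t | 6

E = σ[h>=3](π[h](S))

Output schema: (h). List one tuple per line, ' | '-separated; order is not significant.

Row counts bottom-up:
  S → 6
  π[h](S) → 6
  σ[h>=3](π[h](S)) → 4

== RESULT ==
h
3
6
6
7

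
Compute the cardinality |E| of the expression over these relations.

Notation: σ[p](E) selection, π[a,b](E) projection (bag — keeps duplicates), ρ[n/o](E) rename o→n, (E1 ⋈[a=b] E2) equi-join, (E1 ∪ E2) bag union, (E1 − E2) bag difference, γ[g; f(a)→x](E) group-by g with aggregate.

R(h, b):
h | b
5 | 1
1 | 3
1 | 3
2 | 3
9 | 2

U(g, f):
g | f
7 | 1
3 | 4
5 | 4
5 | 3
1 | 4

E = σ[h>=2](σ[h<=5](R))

Subexpression sizes:
  R → 5
  σ[h<=5](R) → 4
  σ[h>=2](σ[h<=5](R)) → 2

|E| = 2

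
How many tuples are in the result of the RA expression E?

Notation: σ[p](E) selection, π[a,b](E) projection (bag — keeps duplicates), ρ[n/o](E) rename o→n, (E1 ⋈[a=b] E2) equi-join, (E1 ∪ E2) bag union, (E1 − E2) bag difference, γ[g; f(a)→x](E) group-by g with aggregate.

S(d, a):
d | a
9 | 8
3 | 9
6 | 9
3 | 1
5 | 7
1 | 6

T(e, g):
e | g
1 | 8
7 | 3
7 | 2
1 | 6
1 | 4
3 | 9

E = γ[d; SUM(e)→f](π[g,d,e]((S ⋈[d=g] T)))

Subexpression sizes:
  S → 6
  T → 6
  (S ⋈[d=g] T) → 4
  π[g,d,e]((S ⋈[d=g] T)) → 4
  γ[d; SUM(e)→f](π[g,d,e]((S ⋈[d=g] T))) → 3

|E| = 3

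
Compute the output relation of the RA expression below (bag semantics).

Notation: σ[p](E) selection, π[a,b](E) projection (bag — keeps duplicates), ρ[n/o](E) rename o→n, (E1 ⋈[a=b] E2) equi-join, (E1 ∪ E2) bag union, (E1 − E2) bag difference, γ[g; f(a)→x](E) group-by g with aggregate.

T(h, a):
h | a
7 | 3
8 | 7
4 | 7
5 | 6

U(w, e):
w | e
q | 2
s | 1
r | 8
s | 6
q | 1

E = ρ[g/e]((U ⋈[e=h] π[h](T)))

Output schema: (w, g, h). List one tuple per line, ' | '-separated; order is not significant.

Stepwise |·|:
  U → 5
  T → 4
  π[h](T) → 4
  (U ⋈[e=h] π[h](T)) → 1
  ρ[g/e]((U ⋈[e=h] π[h](T))) → 1

== RESULT ==
w | g | h
r | 8 | 8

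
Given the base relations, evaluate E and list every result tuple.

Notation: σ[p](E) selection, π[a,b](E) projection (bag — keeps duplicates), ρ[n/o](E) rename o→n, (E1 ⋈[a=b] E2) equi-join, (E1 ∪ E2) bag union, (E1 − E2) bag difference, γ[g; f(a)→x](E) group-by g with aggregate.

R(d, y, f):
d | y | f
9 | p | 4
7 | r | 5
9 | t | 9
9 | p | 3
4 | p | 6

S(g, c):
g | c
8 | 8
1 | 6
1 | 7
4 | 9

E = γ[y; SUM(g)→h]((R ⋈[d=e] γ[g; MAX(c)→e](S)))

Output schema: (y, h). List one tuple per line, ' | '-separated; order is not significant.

Row counts bottom-up:
  R → 5
  S → 4
  γ[g; MAX(c)→e](S) → 3
  (R ⋈[d=e] γ[g; MAX(c)→e](S)) → 4
  γ[y; SUM(g)→h]((R ⋈[d=e] γ[g; MAX(c)→e](S))) → 3

== RESULT ==
y | h
p | 8
r | 1
t | 4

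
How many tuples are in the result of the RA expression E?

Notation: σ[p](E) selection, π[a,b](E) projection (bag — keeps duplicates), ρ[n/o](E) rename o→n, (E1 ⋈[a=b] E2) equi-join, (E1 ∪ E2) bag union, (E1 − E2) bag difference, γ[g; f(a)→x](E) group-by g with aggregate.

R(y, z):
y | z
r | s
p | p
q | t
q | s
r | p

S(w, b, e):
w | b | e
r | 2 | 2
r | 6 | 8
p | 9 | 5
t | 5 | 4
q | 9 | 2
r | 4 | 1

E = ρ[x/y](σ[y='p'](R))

Row counts bottom-up:
  R → 5
  σ[y='p'](R) → 1
  ρ[x/y](σ[y='p'](R)) → 1

|E| = 1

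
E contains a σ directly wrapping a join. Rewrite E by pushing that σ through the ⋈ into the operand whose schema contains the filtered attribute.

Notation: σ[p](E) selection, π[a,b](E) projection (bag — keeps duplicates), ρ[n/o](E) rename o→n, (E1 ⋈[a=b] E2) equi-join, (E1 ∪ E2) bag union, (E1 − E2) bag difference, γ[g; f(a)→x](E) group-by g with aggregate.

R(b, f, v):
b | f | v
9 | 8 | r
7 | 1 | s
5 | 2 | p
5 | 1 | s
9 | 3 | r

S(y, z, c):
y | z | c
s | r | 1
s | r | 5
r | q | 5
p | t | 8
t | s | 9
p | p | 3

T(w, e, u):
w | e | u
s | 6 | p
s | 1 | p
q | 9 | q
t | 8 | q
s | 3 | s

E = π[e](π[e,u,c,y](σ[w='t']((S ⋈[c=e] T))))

σ filters on w, owned by the right side.
E' = π[e](π[e,u,c,y]((S ⋈[c=e] σ[w='t'](T))))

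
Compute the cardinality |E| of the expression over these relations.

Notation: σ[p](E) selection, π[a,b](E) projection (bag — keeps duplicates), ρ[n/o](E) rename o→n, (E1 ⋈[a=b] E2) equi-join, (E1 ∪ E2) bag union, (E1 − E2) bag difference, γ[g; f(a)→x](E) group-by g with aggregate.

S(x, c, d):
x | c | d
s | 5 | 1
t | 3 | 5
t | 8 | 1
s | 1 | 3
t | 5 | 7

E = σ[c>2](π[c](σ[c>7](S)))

Per-node cardinality:
  S → 5
  σ[c>7](S) → 1
  π[c](σ[c>7](S)) → 1
  σ[c>2](π[c](σ[c>7](S))) → 1

|E| = 1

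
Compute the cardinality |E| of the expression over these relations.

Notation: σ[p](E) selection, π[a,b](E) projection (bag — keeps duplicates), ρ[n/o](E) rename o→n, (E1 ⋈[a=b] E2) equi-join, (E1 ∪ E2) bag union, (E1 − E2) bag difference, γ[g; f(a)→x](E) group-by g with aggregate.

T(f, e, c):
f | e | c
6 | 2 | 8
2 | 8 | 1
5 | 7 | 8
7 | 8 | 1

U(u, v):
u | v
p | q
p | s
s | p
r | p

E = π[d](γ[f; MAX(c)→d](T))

Subexpression sizes:
  T → 4
  γ[f; MAX(c)→d](T) → 4
  π[d](γ[f; MAX(c)→d](T)) → 4

|E| = 4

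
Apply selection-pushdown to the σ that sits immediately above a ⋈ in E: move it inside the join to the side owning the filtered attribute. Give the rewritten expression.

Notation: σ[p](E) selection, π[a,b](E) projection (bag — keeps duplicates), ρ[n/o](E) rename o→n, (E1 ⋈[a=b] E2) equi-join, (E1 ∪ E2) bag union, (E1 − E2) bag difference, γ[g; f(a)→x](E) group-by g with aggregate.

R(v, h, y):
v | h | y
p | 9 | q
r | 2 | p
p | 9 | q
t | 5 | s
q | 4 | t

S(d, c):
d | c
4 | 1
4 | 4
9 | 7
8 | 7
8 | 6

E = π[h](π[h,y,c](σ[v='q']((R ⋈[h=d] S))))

σ filters on v, owned by the left side.
E' = π[h](π[h,y,c]((σ[v='q'](R) ⋈[h=d] S)))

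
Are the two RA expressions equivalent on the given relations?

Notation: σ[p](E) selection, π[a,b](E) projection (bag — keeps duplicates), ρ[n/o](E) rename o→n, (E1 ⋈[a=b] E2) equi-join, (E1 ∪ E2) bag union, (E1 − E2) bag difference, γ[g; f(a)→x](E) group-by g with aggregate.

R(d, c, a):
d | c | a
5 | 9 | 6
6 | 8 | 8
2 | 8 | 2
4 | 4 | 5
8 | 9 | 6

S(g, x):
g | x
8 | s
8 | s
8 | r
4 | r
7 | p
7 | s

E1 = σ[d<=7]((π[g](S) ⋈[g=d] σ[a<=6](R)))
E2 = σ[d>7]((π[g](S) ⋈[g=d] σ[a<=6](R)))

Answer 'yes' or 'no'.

E1 per-node cardinality:
  S → 6
  π[g](S) → 6
  R → 5
  σ[a<=6](R) → 4
  (π[g](S) ⋈[g=d] σ[a<=6](R)) → 4
  σ[d<=7]((π[g](S) ⋈[g=d] σ[a<=6](R))) → 1
E2 per-node cardinality:
  S → 6
  π[g](S) → 6
  R → 5
  σ[a<=6](R) → 4
  (π[g](S) ⋈[g=d] σ[a<=6](R)) → 4
  σ[d>7]((π[g](S) ⋈[g=d] σ[a<=6](R))) → 3

E1 result:
g | d | c | a
4 | 4 | 4 | 5
E2 result:
g | d | c | a
8 | 8 | 9 | 6
8 | 8 | 9 | 6
8 | 8 | 9 | 6
Witness: (4, 4, 4, 5) appears 1× in E1 but 0× in E2.

no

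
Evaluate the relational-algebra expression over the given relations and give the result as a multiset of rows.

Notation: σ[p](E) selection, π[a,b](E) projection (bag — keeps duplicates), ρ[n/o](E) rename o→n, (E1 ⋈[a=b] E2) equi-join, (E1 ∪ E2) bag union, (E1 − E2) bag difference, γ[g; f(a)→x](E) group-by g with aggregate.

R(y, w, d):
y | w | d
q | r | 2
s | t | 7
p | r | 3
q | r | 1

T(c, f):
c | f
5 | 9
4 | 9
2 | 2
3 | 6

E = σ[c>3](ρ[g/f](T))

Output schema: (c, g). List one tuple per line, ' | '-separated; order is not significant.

Per-node cardinality:
  T → 4
  ρ[g/f](T) → 4
  σ[c>3](ρ[g/f](T)) → 2

== RESULT ==
c | g
4 | 9
5 | 9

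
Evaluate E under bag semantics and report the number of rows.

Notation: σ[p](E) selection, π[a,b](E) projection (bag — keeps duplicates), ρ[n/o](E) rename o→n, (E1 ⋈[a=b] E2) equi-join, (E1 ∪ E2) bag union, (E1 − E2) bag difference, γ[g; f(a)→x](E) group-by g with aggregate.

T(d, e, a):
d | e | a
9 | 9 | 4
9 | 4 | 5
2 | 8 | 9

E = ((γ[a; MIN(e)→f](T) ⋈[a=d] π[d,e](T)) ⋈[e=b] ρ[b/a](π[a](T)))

Per-node cardinality:
  T → 3
  γ[a; MIN(e)→f](T) → 3
  T → 3
  π[d,e](T) → 3
  (γ[a; MIN(e)→f](T) ⋈[a=d] π[d,e](T)) → 2
  T → 3
  π[a](T) → 3
  ρ[b/a](π[a](T)) → 3
  ((γ[a; MIN(e)→f](T) ⋈[a=d] π[d,e](T)) ⋈[e=b] ρ[b/a](π[a](T))) → 2

|E| = 2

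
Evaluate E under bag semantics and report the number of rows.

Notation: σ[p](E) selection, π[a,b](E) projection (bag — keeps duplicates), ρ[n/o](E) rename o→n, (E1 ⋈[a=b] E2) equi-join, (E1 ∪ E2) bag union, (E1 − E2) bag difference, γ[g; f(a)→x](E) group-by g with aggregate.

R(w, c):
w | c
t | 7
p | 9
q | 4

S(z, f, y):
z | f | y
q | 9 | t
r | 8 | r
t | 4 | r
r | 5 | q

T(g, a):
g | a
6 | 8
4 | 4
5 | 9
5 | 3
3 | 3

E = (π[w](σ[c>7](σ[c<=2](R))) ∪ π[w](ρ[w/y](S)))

Subexpression sizes:
  R → 3
  σ[c<=2](R) → 0
  σ[c>7](σ[c<=2](R)) → 0
  π[w](σ[c>7](σ[c<=2](R))) → 0
  S → 4
  ρ[w/y](S) → 4
  π[w](ρ[w/y](S)) → 4
  (π[w](σ[c>7](σ[c<=2](R))) ∪ π[w](ρ[w/y](S))) → 4

|E| = 4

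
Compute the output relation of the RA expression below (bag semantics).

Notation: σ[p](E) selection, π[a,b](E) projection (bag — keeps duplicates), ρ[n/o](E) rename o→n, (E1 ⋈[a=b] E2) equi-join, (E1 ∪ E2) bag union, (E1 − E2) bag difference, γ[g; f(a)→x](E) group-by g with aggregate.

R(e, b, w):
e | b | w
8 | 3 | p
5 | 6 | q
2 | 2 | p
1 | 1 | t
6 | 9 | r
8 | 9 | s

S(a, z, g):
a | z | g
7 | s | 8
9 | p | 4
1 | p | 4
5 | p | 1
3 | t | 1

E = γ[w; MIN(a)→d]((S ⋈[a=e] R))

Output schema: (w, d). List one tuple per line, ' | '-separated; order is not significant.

Stepwise |·|:
  S → 5
  R → 6
  (S ⋈[a=e] R) → 2
  γ[w; MIN(a)→d]((S ⋈[a=e] R)) → 2

== RESULT ==
w | d
q | 5
t | 1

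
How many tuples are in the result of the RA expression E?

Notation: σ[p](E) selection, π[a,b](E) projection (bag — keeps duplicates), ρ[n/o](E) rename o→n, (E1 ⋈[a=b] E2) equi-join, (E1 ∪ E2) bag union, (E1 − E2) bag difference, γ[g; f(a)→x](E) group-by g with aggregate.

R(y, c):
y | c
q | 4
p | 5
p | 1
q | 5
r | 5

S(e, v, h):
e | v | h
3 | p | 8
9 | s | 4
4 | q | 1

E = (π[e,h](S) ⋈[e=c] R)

Stepwise |·|:
  S → 3
  π[e,h](S) → 3
  R → 5
  (π[e,h](S) ⋈[e=c] R) → 1

|E| = 1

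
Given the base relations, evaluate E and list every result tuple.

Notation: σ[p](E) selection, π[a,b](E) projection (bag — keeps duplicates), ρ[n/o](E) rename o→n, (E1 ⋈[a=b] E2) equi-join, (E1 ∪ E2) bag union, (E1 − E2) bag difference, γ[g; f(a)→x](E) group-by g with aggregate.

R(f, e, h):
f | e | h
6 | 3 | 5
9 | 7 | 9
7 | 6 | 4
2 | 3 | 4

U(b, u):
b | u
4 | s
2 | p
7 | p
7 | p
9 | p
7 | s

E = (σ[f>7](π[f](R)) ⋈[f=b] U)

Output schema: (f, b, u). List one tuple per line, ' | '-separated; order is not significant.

Subexpression sizes:
  R → 4
  π[f](R) → 4
  σ[f>7](π[f](R)) → 1
  U → 6
  (σ[f>7](π[f](R)) ⋈[f=b] U) → 1

== RESULT ==
f | b | u
9 | 9 | p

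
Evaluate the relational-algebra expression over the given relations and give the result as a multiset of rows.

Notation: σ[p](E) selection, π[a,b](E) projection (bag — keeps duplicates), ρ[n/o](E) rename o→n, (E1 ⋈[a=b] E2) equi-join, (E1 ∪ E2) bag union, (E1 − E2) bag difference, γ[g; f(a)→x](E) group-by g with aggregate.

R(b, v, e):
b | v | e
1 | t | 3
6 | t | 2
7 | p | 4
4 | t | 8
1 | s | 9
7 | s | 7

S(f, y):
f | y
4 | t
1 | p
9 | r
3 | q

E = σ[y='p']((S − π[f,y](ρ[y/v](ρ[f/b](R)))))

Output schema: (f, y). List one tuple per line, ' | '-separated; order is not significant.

Subexpression sizes:
  S → 4
  R → 6
  ρ[f/b](R) → 6
  ρ[y/v](ρ[f/b](R)) → 6
  π[f,y](ρ[y/v](ρ[f/b](R))) → 6
  (S − π[f,y](ρ[y/v](ρ[f/b](R)))) → 3
  σ[y='p']((S − π[f,y](ρ[y/v](ρ[f/b](R))))) → 1

== RESULT ==
f | y
1 | p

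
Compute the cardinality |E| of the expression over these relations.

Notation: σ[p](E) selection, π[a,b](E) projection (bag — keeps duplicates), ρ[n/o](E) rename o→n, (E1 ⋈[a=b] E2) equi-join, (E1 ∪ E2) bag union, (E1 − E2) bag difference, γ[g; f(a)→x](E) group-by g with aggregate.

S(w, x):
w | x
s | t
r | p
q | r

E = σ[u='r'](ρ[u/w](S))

Row counts bottom-up:
  S → 3
  ρ[u/w](S) → 3
  σ[u='r'](ρ[u/w](S)) → 1

|E| = 1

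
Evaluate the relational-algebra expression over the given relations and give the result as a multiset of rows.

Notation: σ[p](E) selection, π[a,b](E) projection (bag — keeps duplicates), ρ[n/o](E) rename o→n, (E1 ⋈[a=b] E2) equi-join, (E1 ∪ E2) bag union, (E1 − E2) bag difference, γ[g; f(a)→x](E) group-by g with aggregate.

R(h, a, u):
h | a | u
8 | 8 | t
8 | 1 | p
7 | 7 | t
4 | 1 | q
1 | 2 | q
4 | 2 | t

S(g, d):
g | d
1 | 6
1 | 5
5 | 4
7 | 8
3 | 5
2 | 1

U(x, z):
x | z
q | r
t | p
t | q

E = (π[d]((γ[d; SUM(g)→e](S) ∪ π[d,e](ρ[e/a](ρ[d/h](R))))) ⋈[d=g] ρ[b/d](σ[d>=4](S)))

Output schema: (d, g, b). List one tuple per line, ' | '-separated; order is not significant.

Per-node cardinality:
  S → 6
  γ[d; SUM(g)→e](S) → 5
  R → 6
  ρ[d/h](R) → 6
  ρ[e/a](ρ[d/h](R)) → 6
  π[d,e](ρ[e/a](ρ[d/h](R))) → 6
  (γ[d; SUM(g)→e](S) ∪ π[d,e](ρ[e/a](ρ[d/h](R)))) → 11
  π[d]((γ[d; SUM(g)→e](S) ∪ π[d,e](ρ[e/a](ρ[d/h](R))))) → 11
  S → 6
  σ[d>=4](S) → 5
  ρ[b/d](σ[d>=4](S)) → 5
  (π[d]((γ[d; SUM(g)→e](S) ∪ π[d,e](ρ[e/a](ρ[d/h](R))))) ⋈[d=g] ρ[b/d](σ[d>=4](S))) → 6

== RESULT ==
d | g | b
1 | 1 | 5
1 | 1 | 5
1 | 1 | 6
1 | 1 | 6
5 | 5 | 4
7 | 7 | 8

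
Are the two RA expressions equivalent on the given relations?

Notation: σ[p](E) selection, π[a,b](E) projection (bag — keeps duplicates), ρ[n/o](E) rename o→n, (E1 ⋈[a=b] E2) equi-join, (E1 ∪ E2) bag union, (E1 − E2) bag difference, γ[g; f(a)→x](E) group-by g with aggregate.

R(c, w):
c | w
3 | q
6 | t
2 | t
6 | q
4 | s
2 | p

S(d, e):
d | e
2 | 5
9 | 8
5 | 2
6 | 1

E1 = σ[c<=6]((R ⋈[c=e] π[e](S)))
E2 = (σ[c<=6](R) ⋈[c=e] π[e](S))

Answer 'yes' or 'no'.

E1 subexpression sizes:
  R → 6
  S → 4
  π[e](S) → 4
  (R ⋈[c=e] π[e](S)) → 2
  σ[c<=6]((R ⋈[c=e] π[e](S))) → 2
E2 subexpression sizes:
  R → 6
  σ[c<=6](R) → 6
  S → 4
  π[e](S) → 4
  (σ[c<=6](R) ⋈[c=e] π[e](S)) → 2

E1 and E2 produce the same multiset:
c | w | e
2 | p | 2
2 | t | 2

yes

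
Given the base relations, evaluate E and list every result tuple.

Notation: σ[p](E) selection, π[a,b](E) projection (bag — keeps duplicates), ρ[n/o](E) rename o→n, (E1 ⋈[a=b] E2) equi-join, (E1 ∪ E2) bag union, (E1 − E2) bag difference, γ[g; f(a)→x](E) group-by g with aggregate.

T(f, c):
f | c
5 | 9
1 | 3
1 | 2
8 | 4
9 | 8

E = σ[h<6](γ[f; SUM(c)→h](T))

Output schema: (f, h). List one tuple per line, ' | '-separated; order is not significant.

Per-node cardinality:
  T → 5
  γ[f; SUM(c)→h](T) → 4
  σ[h<6](γ[f; SUM(c)→h](T)) → 2

== RESULT ==
f | h
1 | 5
8 | 4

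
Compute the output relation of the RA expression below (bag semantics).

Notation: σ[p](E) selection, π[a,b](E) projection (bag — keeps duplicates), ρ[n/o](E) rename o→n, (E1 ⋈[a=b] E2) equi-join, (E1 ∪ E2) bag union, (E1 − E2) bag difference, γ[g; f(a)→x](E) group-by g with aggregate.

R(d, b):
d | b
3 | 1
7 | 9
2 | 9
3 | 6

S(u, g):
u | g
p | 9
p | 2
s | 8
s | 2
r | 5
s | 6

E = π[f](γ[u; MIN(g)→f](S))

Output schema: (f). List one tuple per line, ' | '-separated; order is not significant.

Per-node cardinality:
  S → 6
  γ[u; MIN(g)→f](S) → 3
  π[f](γ[u; MIN(g)→f](S)) → 3

== RESULT ==
f
2
2
5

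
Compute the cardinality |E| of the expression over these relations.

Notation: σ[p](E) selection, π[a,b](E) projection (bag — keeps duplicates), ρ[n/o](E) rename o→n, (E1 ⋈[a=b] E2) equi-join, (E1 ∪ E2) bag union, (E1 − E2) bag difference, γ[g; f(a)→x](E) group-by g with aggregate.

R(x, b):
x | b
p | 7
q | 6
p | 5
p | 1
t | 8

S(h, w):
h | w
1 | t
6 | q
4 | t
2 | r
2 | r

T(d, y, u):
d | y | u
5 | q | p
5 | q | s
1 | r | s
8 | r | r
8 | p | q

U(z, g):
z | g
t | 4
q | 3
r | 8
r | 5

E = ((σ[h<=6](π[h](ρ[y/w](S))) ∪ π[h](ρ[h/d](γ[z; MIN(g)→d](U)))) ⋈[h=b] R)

Row counts bottom-up:
  S → 5
  ρ[y/w](S) → 5
  π[h](ρ[y/w](S)) → 5
  σ[h<=6](π[h](ρ[y/w](S))) → 5
  U → 4
  γ[z; MIN(g)→d](U) → 3
  ρ[h/d](γ[z; MIN(g)→d](U)) → 3
  π[h](ρ[h/d](γ[z; MIN(g)→d](U))) → 3
  (σ[h<=6](π[h](ρ[y/w](S))) ∪ π[h](ρ[h/d](γ[z; MIN(g)→d](U)))) → 8
  R → 5
  ((σ[h<=6](π[h](ρ[y/w](S))) ∪ π[h](ρ[h/d](γ[z; MIN(g)→d](U)))) ⋈[h=b] R) → 3

|E| = 3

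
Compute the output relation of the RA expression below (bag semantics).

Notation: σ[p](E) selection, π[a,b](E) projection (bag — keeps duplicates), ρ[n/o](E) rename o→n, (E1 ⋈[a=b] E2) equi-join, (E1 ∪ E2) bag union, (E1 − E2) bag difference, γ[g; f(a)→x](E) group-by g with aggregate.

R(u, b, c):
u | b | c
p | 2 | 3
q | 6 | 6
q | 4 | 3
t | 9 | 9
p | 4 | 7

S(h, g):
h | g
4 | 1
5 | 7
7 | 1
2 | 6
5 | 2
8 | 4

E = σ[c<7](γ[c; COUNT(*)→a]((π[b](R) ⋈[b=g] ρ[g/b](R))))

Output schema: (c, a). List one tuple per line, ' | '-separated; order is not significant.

Per-node cardinality:
  R → 5
  π[b](R) → 5
  R → 5
  ρ[g/b](R) → 5
  (π[b](R) ⋈[b=g] ρ[g/b](R)) → 7
  γ[c; COUNT(*)→a]((π[b](R) ⋈[b=g] ρ[g/b](R))) → 4
  σ[c<7](γ[c; COUNT(*)→a]((π[b](R) ⋈[b=g] ρ[g/b](R)))) → 2

== RESULT ==
c | a
3 | 3
6 | 1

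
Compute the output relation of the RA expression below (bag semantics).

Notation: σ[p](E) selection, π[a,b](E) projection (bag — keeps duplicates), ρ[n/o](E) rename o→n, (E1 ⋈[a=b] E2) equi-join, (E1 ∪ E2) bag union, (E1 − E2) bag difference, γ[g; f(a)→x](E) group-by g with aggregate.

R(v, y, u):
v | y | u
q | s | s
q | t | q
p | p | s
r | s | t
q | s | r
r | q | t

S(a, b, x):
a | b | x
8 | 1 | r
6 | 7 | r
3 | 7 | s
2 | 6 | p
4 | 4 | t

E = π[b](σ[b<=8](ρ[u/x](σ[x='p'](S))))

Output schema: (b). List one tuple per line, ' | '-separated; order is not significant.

Subexpression sizes:
  S → 5
  σ[x='p'](S) → 1
  ρ[u/x](σ[x='p'](S)) → 1
  σ[b<=8](ρ[u/x](σ[x='p'](S))) → 1
  π[b](σ[b<=8](ρ[u/x](σ[x='p'](S)))) → 1

== RESULT ==
b
6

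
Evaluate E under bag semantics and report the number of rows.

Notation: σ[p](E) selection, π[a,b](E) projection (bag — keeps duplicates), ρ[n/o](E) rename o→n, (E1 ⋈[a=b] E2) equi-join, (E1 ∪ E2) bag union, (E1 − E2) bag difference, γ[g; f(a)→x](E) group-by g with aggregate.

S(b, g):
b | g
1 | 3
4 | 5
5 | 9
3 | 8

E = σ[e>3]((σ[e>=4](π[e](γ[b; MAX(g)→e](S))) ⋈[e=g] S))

Stepwise |·|:
  S → 4
  γ[b; MAX(g)→e](S) → 4
  π[e](γ[b; MAX(g)→e](S)) → 4
  σ[e>=4](π[e](γ[b; MAX(g)→e](S))) → 3
  S → 4
  (σ[e>=4](π[e](γ[b; MAX(g)→e](S))) ⋈[e=g] S) → 3
  σ[e>3]((σ[e>=4](π[e](γ[b; MAX(g)→e](S))) ⋈[e=g] S)) → 3

|E| = 3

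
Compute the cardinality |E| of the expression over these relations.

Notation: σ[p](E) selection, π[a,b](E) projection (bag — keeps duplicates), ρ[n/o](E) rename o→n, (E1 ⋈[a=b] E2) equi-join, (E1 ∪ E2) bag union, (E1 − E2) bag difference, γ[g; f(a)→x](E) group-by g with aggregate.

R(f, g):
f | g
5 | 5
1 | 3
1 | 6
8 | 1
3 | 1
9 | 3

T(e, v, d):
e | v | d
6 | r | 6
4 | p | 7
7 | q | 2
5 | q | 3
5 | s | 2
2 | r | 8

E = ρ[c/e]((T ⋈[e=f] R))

Per-node cardinality:
  T → 6
  R → 6
  (T ⋈[e=f] R) → 2
  ρ[c/e]((T ⋈[e=f] R)) → 2

|E| = 2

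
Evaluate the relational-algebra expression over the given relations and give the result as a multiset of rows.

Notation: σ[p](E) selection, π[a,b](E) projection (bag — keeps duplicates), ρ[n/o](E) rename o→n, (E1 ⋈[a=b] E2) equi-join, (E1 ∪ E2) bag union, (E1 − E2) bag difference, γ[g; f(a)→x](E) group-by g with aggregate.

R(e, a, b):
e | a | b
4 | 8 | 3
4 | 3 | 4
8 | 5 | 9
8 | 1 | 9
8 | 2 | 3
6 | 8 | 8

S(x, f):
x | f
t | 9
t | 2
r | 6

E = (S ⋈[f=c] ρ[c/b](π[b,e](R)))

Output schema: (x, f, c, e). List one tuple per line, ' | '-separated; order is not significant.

Row counts bottom-up:
  S → 3
  R → 6
  π[b,e](R) → 6
  ρ[c/b](π[b,e](R)) → 6
  (S ⋈[f=c] ρ[c/b](π[b,e](R))) → 2

== RESULT ==
x | f | c | e
t | 9 | 9 | 8
t | 9 | 9 | 8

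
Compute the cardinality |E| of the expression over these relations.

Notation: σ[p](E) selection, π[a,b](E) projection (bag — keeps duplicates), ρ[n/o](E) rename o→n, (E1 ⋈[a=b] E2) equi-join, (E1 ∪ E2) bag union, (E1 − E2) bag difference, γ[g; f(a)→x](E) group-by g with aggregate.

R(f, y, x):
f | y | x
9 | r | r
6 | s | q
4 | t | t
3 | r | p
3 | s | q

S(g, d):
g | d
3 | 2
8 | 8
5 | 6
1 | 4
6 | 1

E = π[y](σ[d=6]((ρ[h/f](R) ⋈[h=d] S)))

Row counts bottom-up:
  R → 5
  ρ[h/f](R) → 5
  S → 5
  (ρ[h/f](R) ⋈[h=d] S) → 2
  σ[d=6]((ρ[h/f](R) ⋈[h=d] S)) → 1
  π[y](σ[d=6]((ρ[h/f](R) ⋈[h=d] S))) → 1

|E| = 1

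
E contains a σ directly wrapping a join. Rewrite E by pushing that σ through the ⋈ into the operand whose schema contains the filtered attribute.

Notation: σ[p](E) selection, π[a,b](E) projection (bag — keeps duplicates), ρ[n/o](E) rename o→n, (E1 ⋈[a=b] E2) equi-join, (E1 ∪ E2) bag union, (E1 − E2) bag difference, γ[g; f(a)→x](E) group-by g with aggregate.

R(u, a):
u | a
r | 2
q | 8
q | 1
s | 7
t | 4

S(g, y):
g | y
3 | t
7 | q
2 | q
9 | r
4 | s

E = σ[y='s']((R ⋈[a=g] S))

σ filters on y, owned by the right side.
E' = (R ⋈[a=g] σ[y='s'](S))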